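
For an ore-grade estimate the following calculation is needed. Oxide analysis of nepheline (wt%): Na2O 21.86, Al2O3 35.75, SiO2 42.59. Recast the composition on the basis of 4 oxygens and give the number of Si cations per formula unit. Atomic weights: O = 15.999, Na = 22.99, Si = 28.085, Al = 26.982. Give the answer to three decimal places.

1.005 Si apfu

21.86 wt% Na2O ÷ 61.979 g/mol = 0.35270 mol, giving 0.70540 Na and 0.35270 O.
35.75 wt% Al2O3 ÷ 101.961 g/mol = 0.35062 mol, giving 0.70124 Al and 1.05186 O.
42.59 wt% SiO2 ÷ 60.083 g/mol = 0.70885 mol, giving 0.70885 Si and 1.41770 O.
Oxygen sums to 2.82226; scaling by 4/2.82226 = 1.41730 puts the formula on 4 O.
Si: 0.70885 × 1.41730 = 1.005 atoms per formula unit.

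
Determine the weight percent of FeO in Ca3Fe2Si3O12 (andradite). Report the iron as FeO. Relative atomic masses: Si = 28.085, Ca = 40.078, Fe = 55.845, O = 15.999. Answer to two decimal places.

28.28 wt%

M(Ca3Fe2Si3O12) = 508.167 g/mol; M(FeO) = 71.844 g/mol.
Moles FeO per formula unit = 2 Fe ÷ 1 = 2.0000.
FeO fraction = (2.0000 × 71.844) / 508.167 = 143.688/508.167 = 0.2828.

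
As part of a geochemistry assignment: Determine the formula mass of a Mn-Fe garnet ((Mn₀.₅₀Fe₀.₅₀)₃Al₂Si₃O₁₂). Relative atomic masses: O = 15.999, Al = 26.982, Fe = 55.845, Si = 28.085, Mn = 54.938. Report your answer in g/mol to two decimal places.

496.38 g/mol

M = 1.50(54.938) + 1.50(55.845) + 2(26.982) + 3(28.085) + 12(15.999)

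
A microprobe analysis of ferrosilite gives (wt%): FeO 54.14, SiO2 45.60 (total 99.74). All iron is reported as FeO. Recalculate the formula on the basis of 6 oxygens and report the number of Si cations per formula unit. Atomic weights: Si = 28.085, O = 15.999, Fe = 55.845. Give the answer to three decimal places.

2.005 Si apfu

54.14 wt% FeO ÷ 71.844 g/mol = 0.75358 mol, giving 0.75358 Fe and 0.75358 O.
45.60 wt% SiO2 ÷ 60.083 g/mol = 0.75895 mol, giving 0.75895 Si and 1.51790 O.
Oxygen sums to 2.27148; scaling by 6/2.27148 = 2.64145 puts the formula on 6 O.
Si: 0.75895 × 2.64145 = 2.005 atoms per formula unit.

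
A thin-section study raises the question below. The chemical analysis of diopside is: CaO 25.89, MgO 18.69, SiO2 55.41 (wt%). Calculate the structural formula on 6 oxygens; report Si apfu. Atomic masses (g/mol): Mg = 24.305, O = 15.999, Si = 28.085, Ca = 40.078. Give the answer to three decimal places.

CaO: 25.89/56.077 = 0.46169 mol → 0.46169 mol Ca, 0.46169 mol O.
MgO: 18.69/40.304 = 0.46373 mol → 0.46373 mol Mg, 0.46373 mol O.
SiO2: 55.41/60.083 = 0.92222 mol → 0.92222 mol Si, 1.84444 mol O.
Total oxygen = 2.76986 mol. Normalization factor = 6/2.76986 = 2.16617.
Si per 6 O = 0.92222 × 2.16617 = 1.998.

1.998 Si apfu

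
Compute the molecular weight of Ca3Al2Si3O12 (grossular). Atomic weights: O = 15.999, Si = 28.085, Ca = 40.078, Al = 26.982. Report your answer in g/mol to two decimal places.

450.44 g/mol

The formula mass is the sum 3×40.078 + 2×26.982 + 3×28.085 + 12×15.999.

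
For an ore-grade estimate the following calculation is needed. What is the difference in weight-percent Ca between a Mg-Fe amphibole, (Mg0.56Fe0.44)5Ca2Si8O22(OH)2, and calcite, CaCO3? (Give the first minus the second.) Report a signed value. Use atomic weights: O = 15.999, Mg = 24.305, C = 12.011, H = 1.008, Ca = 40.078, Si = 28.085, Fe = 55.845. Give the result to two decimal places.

-30.95 percentage points

First mineral: 80.156 g Ca in 881.741 g formula = 9.09 wt% Ca.
Second mineral: 40.078 g Ca in 100.086 g formula = 40.04 wt% Ca.
9.09% − 40.04% gives a difference of -30.95 percentage points.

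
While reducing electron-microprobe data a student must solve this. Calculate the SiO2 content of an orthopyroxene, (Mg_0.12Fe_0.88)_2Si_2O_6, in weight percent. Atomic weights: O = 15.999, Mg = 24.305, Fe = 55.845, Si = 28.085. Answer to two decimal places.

M((Mg_0.12Fe_0.88)_2Si_2O_6) = 256.284 g/mol; M(SiO2) = 60.083 g/mol.
Moles SiO2 per formula unit = 2 Si ÷ 1 = 2.0000.
SiO2 fraction = (2.0000 × 60.083) / 256.284 = 120.166/256.284 = 0.4689.

46.89 wt%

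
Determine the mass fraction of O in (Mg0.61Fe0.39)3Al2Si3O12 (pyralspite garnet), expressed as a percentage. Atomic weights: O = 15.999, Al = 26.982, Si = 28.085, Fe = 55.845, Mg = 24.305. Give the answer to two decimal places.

43.63 mass %

Formula mass = 1.83×24.305 + 1.17×55.845 + 2×26.982 + 3×28.085 + 12×15.999 = 440.024 g/mol, of which 191.988 g is O.
So O makes up 191.988/440.024 = 0.4363 of the mass, i.e. 43.63%.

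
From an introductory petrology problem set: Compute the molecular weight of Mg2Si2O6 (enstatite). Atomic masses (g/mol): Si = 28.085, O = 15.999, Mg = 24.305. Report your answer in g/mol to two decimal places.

200.77 g/mol

The formula mass is the sum 2×24.305 + 2×28.085 + 6×15.999.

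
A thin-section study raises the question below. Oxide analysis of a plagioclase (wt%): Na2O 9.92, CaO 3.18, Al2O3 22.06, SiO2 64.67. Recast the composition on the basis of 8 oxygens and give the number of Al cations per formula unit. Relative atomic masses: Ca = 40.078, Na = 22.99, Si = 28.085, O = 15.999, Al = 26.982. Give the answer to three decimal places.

Na2O: 9.92/61.979 = 0.16005 mol → 0.32010 mol Na, 0.16005 mol O.
CaO: 3.18/56.077 = 0.05671 mol → 0.05671 mol Ca, 0.05671 mol O.
Al2O3: 22.06/101.961 = 0.21636 mol → 0.43272 mol Al, 0.64908 mol O.
SiO2: 64.67/60.083 = 1.07634 mol → 1.07634 mol Si, 2.15268 mol O.
Total oxygen = 3.01852 mol. Normalization factor = 8/3.01852 = 2.65031.
Al per 8 O = 0.43272 × 2.65031 = 1.147.

1.147 Al apfu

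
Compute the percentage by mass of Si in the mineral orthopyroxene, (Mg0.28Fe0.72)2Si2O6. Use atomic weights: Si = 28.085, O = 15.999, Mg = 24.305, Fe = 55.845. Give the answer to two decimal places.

Molar mass of (Mg0.28Fe0.72)2Si2O6: 0.56*24.305 + 1.44*55.845 + 2*28.085 + 6*15.999 = 246.192 g/mol.
Mass of Si per formula unit: 2 × 28.085 = 56.170 g.
Weight fraction Si = 56.170 / 246.192 = 0.2282.

22.82 mass %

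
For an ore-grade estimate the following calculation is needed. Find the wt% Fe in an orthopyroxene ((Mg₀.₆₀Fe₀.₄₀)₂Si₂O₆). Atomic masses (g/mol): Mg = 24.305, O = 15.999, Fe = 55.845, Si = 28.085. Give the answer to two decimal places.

Formula mass = 1.20*24.305 + 0.80*55.845 + 2*28.085 + 6*15.999 = 226.006 g/mol, of which 44.676 g is Fe.
So Fe makes up 44.676/226.006 = 0.1977 of the mass, i.e. 19.77%.

19.77 wt%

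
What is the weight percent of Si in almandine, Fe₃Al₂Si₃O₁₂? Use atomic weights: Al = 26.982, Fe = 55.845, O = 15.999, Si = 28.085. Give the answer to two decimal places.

Formula mass = 3×55.845 + 2×26.982 + 3×28.085 + 12×15.999 = 497.742 g/mol, of which 84.255 g is Si.
So Si makes up 84.255/497.742 = 0.1693 of the mass, i.e. 16.93%.

16.93 mass %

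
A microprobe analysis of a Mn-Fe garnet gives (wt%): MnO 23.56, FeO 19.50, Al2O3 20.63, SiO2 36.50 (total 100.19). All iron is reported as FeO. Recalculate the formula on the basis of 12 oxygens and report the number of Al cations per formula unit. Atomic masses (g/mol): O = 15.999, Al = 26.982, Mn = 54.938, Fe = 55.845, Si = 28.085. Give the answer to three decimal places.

2.002 Al apfu

23.56 wt% MnO ÷ 70.937 g/mol = 0.33213 mol, giving 0.33213 Mn and 0.33213 O.
19.50 wt% FeO ÷ 71.844 g/mol = 0.27142 mol, giving 0.27142 Fe and 0.27142 O.
20.63 wt% Al2O3 ÷ 101.961 g/mol = 0.20233 mol, giving 0.40466 Al and 0.60699 O.
36.50 wt% SiO2 ÷ 60.083 g/mol = 0.60749 mol, giving 0.60749 Si and 1.21498 O.
Oxygen sums to 2.42552; scaling by 12/2.42552 = 4.94739 puts the formula on 12 O.
Al: 0.40466 × 4.94739 = 2.002 atoms per formula unit.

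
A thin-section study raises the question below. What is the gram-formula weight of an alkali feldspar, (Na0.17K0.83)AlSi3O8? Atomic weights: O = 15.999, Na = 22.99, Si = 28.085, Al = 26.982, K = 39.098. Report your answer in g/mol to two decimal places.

M = 0.17×22.99 + 0.83×39.098 + 1×26.982 + 3×28.085 + 8×15.999

275.59 g/mol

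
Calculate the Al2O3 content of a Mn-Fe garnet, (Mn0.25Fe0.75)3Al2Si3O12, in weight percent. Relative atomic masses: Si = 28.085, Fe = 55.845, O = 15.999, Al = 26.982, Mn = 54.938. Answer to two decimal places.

20.51 wt%

M((Mn0.25Fe0.75)3Al2Si3O12) = 497.062 g/mol; M(Al2O3) = 101.961 g/mol.
Moles Al2O3 per formula unit = 2 Al ÷ 2 = 1.0000.
Al2O3 fraction = (1.0000 × 101.961) / 497.062 = 101.961/497.062 = 0.2051.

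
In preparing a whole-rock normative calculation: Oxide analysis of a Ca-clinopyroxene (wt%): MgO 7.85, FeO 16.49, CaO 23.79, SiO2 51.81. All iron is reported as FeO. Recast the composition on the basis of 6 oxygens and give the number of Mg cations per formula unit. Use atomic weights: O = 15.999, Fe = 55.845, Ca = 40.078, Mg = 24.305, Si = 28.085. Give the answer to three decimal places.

MgO (M=40.304): mol = 0.19477; Mg = 0.19477, O = 0.19477.
FeO (M=71.844): mol = 0.22953; Fe = 0.22953, O = 0.22953.
CaO (M=56.077): mol = 0.42424; Ca = 0.42424, O = 0.42424.
SiO2 (M=60.083): mol = 0.86231; Si = 0.86231, O = 1.72462.
ΣO = 2.57316; factor = 6/ΣO = 2.33176.
Mg apfu = 0.19477 × 2.33176 = 0.454.

0.454 Mg apfu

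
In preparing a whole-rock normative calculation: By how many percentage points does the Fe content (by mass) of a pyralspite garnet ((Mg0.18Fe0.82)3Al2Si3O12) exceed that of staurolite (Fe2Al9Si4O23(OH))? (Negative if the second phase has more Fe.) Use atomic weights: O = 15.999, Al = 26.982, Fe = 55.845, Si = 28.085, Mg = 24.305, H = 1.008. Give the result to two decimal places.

15.47 percentage points

First mineral: 137.379 g Fe in 480.710 g formula = 28.58 wt% Fe.
Second mineral: 111.690 g Fe in 851.852 g formula = 13.11 wt% Fe.
28.58% − 13.11% gives a difference of 15.47 percentage points.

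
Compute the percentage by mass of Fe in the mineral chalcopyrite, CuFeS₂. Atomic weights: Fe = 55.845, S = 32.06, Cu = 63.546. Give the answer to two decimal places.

Formula mass = 1*63.546 + 1*55.845 + 2*32.06 = 183.511 g/mol, of which 55.845 g is Fe.
So Fe makes up 55.845/183.511 = 0.3043 of the mass, i.e. 30.43%.

30.43 mass %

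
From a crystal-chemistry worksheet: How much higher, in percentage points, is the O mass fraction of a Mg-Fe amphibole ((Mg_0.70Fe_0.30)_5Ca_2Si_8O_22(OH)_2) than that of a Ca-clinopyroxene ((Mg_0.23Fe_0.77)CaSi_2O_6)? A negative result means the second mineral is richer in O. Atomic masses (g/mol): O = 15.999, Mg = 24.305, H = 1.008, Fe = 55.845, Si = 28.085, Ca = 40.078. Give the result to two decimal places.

4.81 percentage points

M((Mg_0.70Fe_0.30)_5Ca_2Si_8O_22(OH)_2) = 859.663 g/mol, so wt% O = 383.976/859.663 × 100 = 44.67%.
M((Mg_0.23Fe_0.77)CaSi_2O_6) = 240.833 g/mol, so wt% O = 95.994/240.833 × 100 = 39.86%.
44.67 − 39.86 = 4.81 pp.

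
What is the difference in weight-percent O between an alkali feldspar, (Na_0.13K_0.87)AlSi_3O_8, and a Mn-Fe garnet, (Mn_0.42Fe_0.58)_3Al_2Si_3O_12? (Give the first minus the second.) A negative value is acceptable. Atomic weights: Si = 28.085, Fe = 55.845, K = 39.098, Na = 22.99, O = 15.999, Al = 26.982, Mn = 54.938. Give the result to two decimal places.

7.67 percentage points

First mineral: 127.992 g O in 276.233 g formula = 46.33 wt% O.
Second mineral: 191.988 g O in 496.599 g formula = 38.66 wt% O.
46.33% − 38.66% gives a difference of 7.67 percentage points.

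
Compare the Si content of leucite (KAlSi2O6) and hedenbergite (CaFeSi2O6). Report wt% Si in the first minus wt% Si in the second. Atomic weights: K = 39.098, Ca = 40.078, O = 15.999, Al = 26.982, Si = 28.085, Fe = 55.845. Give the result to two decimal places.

M(KAlSi2O6) = 218.244 g/mol, so wt% Si = 56.170/218.244 × 100 = 25.74%.
M(CaFeSi2O6) = 248.087 g/mol, so wt% Si = 56.170/248.087 × 100 = 22.64%.
25.74 − 22.64 = 3.10 pp.

3.10 percentage points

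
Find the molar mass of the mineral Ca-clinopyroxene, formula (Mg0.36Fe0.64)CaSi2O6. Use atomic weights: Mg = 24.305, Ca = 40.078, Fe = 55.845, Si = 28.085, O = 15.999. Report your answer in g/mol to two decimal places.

The formula mass is the sum 0.36·24.305 + 0.64·55.845 + 1·40.078 + 2·28.085 + 6·15.999.

236.73 g/mol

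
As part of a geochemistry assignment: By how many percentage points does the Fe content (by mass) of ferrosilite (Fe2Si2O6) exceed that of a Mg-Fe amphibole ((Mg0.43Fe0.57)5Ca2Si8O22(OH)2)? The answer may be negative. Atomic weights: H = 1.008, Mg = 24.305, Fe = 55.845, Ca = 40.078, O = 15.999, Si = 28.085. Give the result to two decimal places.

Fe in Fe2Si2O6: molar mass 263.854 g/mol; 2×55.845 = 111.690 g → 42.33 wt%.
Fe in (Mg0.43Fe0.57)5Ca2Si8O22(OH)2: molar mass 902.242 g/mol; 2.85×55.845 = 159.158 g → 17.64 wt%.
Difference = 42.33 − 17.64 = 24.69 percentage points.

24.69 percentage points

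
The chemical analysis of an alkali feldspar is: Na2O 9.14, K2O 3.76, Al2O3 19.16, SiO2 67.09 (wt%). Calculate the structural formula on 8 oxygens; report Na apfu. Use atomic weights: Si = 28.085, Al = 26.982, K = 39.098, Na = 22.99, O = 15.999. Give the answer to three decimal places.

0.791 Na apfu

Na2O (M=61.979): mol = 0.14747; Na = 0.29494, O = 0.14747.
K2O (M=94.195): mol = 0.03992; K = 0.07984, O = 0.03992.
Al2O3 (M=101.961): mol = 0.18791; Al = 0.37582, O = 0.56373.
SiO2 (M=60.083): mol = 1.11662; Si = 1.11662, O = 2.23324.
ΣO = 2.98436; factor = 8/ΣO = 2.68064.
Na apfu = 0.29494 × 2.68064 = 0.791.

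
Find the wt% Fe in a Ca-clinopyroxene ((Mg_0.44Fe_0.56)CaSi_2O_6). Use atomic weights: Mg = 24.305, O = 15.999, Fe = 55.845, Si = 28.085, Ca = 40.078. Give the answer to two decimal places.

Formula mass = 0.44*24.305 + 0.56*55.845 + 1*40.078 + 2*28.085 + 6*15.999 = 234.209 g/mol, of which 31.273 g is Fe.
So Fe makes up 31.273/234.209 = 0.1335 of the mass, i.e. 13.35%.

13.35 mass %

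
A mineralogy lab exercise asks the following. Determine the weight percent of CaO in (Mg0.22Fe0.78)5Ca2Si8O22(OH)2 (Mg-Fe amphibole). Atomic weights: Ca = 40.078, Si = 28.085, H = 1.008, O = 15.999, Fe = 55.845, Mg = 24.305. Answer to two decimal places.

11.99 wt%

Formula mass = 935.359 g/mol.
2 Ca → 2.0000 mol CaO per formula unit; M(CaO) = 56.077, so CaO mass = 112.154 g.
112.154/935.359 × 100 = 11.99 wt%.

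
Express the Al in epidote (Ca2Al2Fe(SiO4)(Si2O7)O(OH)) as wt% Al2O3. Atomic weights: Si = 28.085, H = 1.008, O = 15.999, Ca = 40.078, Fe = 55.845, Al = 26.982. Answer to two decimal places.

Molar mass of Ca2Al2Fe(SiO4)(Si2O7)O(OH) = 2×40.078 + 2×26.982 + 1×55.845 + 3×28.085 + 13×15.999 + 1×1.008 = 483.215 g/mol.
Each formula unit contains 2 Al, equivalent to 2/2 = 1.0000 mol Al2O3.
M(Al2O3) = 2×26.982 + 3×15.999 = 101.961 g/mol.
Mass of Al2O3 per formula unit = 1.0000 × 101.961 = 101.961 g.
Al2O3 wt% = 101.961 / 483.215 × 100 = 21.10%.

21.10 wt%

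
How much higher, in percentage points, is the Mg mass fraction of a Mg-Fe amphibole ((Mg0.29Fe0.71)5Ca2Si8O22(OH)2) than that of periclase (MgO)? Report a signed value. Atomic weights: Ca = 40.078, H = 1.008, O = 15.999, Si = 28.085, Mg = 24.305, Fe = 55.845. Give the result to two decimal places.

Mg in (Mg0.29Fe0.71)5Ca2Si8O22(OH)2: molar mass 924.320 g/mol; 1.45×24.305 = 35.242 g → 3.81 wt%.
Mg in MgO: molar mass 40.304 g/mol; 1×24.305 = 24.305 g → 60.30 wt%.
Difference = 3.81 − 60.30 = -56.49 percentage points.

-56.49 percentage points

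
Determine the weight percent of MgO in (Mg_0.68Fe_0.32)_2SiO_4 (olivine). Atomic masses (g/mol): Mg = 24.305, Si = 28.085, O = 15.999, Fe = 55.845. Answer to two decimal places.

Formula mass = 160.877 g/mol.
1.36 Mg → 1.3600 mol MgO per formula unit; M(MgO) = 40.304, so MgO mass = 54.813 g.
54.813/160.877 × 100 = 34.07 wt%.

34.07 wt%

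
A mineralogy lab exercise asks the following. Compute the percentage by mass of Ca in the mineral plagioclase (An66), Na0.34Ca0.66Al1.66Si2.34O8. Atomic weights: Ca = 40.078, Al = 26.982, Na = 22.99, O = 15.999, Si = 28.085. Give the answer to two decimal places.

M(Na0.34Ca0.66Al1.66Si2.34O8) = 272.769 g/mol.
Ca contributes 0.66 × 40.078 = 26.451 g per mole.
26.451/272.769 = 0.0970 → 9.70%.

9.70 wt%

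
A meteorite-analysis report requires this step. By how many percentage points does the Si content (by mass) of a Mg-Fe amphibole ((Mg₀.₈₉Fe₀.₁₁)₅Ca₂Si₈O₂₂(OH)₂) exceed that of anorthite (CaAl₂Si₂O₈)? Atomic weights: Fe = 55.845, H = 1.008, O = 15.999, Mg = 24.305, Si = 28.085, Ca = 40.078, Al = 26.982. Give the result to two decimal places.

6.89 percentage points

First mineral: 224.680 g Si in 829.700 g formula = 27.08 wt% Si.
Second mineral: 56.170 g Si in 278.204 g formula = 20.19 wt% Si.
27.08% − 20.19% gives a difference of 6.89 percentage points.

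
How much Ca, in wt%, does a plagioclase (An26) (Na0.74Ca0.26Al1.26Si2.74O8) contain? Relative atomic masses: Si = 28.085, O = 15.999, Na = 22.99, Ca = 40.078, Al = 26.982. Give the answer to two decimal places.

3.91 wt%

Formula mass = 0.74·22.99 + 0.26·40.078 + 1.26·26.982 + 2.74·28.085 + 8·15.999 = 266.375 g/mol, of which 10.420 g is Ca.
So Ca makes up 10.420/266.375 = 0.0391 of the mass, i.e. 3.91%.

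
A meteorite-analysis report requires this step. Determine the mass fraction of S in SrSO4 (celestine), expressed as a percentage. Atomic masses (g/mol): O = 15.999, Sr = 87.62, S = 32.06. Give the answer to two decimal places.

17.45 wt%

Formula mass = 1×87.62 + 1×32.06 + 4×15.999 = 183.676 g/mol, of which 32.060 g is S.
So S makes up 32.060/183.676 = 0.1745 of the mass, i.e. 17.45%.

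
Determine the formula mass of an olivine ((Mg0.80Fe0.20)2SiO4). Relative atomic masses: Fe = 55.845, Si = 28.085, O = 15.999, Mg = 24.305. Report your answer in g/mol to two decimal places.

M = 1.60×24.305 + 0.40×55.845 + 1×28.085 + 4×15.999

153.31 g/mol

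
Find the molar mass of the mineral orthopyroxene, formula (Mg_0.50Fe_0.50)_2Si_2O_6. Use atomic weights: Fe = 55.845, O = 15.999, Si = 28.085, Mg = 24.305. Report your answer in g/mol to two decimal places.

The formula mass is the sum 1·24.305 + 1·55.845 + 2·28.085 + 6·15.999.

232.31 g/mol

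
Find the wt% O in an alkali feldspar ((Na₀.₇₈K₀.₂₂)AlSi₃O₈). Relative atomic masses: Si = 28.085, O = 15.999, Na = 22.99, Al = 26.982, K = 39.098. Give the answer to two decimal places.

48.16 mass %

M((Na₀.₇₈K₀.₂₂)AlSi₃O₈) = 265.763 g/mol.
O contributes 8 × 15.999 = 127.992 g per mole.
127.992/265.763 = 0.4816 → 48.16%.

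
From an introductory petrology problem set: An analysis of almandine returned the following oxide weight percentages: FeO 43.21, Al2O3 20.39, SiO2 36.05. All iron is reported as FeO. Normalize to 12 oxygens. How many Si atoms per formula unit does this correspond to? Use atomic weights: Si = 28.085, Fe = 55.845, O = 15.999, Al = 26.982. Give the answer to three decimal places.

43.21 wt% FeO ÷ 71.844 g/mol = 0.60144 mol, giving 0.60144 Fe and 0.60144 O.
20.39 wt% Al2O3 ÷ 101.961 g/mol = 0.19998 mol, giving 0.39996 Al and 0.59994 O.
36.05 wt% SiO2 ÷ 60.083 g/mol = 0.60000 mol, giving 0.60000 Si and 1.20000 O.
Oxygen sums to 2.40138; scaling by 12/2.40138 = 4.99713 puts the formula on 12 O.
Si: 0.60000 × 4.99713 = 2.998 atoms per formula unit.

2.998 Si apfu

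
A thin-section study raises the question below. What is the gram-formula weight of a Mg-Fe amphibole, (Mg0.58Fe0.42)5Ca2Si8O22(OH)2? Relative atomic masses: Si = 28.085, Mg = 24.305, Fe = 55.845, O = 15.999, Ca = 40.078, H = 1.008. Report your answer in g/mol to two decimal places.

878.59 g/mol

Mg: 2.90 × 24.305 = 70.4845
Fe: 2.10 × 55.845 = 117.2745
Ca: 2 × 40.078 = 80.1560
Si: 8 × 28.085 = 224.6800
O: 24 × 15.999 = 383.9760
H: 2 × 1.008 = 2.0160
Summing the contributions gives the formula mass.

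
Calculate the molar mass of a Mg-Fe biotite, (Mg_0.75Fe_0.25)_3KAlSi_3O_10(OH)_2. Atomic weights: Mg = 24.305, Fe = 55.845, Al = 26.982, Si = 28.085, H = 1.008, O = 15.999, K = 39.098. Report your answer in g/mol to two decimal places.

The formula mass is the sum 2.25*24.305 + 0.75*55.845 + 1*39.098 + 1*26.982 + 3*28.085 + 12*15.999 + 2*1.008.

440.91 g/mol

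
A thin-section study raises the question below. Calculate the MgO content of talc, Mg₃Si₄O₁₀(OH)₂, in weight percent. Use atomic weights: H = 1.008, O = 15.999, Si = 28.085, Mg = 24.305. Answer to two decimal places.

Formula mass = 379.259 g/mol.
3 Mg → 3.0000 mol MgO per formula unit; M(MgO) = 40.304, so MgO mass = 120.912 g.
120.912/379.259 × 100 = 31.88 wt%.

31.88 wt%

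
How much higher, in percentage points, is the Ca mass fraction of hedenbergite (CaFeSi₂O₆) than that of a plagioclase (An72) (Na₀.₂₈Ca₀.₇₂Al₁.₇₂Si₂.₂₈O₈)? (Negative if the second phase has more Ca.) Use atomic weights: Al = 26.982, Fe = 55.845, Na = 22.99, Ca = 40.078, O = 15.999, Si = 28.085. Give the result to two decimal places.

5.61 percentage points

Ca in CaFeSi₂O₆: molar mass 248.087 g/mol; 1×40.078 = 40.078 g → 16.15 wt%.
Ca in Na₀.₂₈Ca₀.₇₂Al₁.₇₂Si₂.₂₈O₈: molar mass 273.728 g/mol; 0.72×40.078 = 28.856 g → 10.54 wt%.
Difference = 16.15 − 10.54 = 5.61 percentage points.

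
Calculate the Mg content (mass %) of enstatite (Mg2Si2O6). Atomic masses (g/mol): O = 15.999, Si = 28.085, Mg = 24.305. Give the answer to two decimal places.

24.21 mass %

Molar mass of Mg2Si2O6: 2·24.305 + 2·28.085 + 6·15.999 = 200.774 g/mol.
Mass of Mg per formula unit: 2 × 24.305 = 48.610 g.
Weight fraction Mg = 48.610 / 200.774 = 0.2421.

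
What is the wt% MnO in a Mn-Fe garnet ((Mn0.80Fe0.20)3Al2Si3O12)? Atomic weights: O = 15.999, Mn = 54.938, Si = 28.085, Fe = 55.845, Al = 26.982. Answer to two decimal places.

34.35 wt%

Formula mass = 495.565 g/mol.
2.40 Mn → 2.4000 mol MnO per formula unit; M(MnO) = 70.937, so MnO mass = 170.249 g.
170.249/495.565 × 100 = 34.35 wt%.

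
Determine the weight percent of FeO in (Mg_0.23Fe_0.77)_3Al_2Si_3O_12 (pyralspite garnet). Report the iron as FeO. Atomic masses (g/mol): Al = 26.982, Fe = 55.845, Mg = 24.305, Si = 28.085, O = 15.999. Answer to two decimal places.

34.87 wt%

Molar mass of (Mg_0.23Fe_0.77)_3Al_2Si_3O_12 = 0.69*24.305 + 2.31*55.845 + 2*26.982 + 3*28.085 + 12*15.999 = 475.979 g/mol.
Each formula unit contains 2.31 Fe, equivalent to 2.31/1 = 2.3100 mol FeO.
M(FeO) = 1×55.845 + 1×15.999 = 71.844 g/mol.
Mass of FeO per formula unit = 2.3100 × 71.844 = 165.960 g.
FeO wt% = 165.960 / 475.979 × 100 = 34.87%.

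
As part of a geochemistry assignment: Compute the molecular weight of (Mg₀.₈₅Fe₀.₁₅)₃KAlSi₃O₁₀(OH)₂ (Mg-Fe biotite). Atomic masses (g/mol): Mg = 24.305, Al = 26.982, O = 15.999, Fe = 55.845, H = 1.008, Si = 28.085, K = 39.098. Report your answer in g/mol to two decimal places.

431.45 g/mol

M = 2.55×24.305 + 0.45×55.845 + 1×39.098 + 1×26.982 + 3×28.085 + 12×15.999 + 2×1.008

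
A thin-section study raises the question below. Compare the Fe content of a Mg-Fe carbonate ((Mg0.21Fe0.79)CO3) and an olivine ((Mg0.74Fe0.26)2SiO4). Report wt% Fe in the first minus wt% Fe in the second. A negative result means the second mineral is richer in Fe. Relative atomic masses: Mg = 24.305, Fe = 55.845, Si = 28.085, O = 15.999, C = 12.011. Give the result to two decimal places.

Fe in (Mg0.21Fe0.79)CO3: molar mass 109.230 g/mol; 0.79×55.845 = 44.118 g → 40.39 wt%.
Fe in (Mg0.74Fe0.26)2SiO4: molar mass 157.092 g/mol; 0.52×55.845 = 29.039 g → 18.49 wt%.
Difference = 40.39 − 18.49 = 21.90 percentage points.

21.90 percentage points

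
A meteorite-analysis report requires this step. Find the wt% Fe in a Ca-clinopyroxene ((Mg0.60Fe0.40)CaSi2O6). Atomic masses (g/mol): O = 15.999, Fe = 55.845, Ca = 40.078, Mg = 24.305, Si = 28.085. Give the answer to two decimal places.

Formula mass = 0.60×24.305 + 0.40×55.845 + 1×40.078 + 2×28.085 + 6×15.999 = 229.163 g/mol, of which 22.338 g is Fe.
So Fe makes up 22.338/229.163 = 0.0975 of the mass, i.e. 9.75%.

9.75 weight percent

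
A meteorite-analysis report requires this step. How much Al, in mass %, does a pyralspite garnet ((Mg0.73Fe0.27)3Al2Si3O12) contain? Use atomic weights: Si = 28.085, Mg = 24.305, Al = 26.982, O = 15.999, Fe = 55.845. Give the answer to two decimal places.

12.59 mass %

M((Mg0.73Fe0.27)3Al2Si3O12) = 428.669 g/mol.
Al contributes 2 × 26.982 = 53.964 g per mole.
53.964/428.669 = 0.1259 → 12.59%.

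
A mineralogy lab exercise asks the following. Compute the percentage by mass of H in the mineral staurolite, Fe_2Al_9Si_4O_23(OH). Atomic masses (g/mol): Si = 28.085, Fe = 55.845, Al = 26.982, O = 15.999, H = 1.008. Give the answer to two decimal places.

0.12 mass %

Molar mass of Fe_2Al_9Si_4O_23(OH): 2*55.845 + 9*26.982 + 4*28.085 + 24*15.999 + 1*1.008 = 851.852 g/mol.
Mass of H per formula unit: 1 × 1.008 = 1.008 g.
Weight fraction H = 1.008 / 851.852 = 0.0012.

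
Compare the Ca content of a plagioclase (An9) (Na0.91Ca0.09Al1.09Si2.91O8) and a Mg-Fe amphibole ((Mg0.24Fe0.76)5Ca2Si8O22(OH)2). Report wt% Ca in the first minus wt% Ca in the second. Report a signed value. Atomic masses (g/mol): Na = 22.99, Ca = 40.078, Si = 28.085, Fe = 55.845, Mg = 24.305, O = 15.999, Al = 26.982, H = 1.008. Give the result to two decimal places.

-7.23 percentage points

Ca in Na0.91Ca0.09Al1.09Si2.91O8: molar mass 263.658 g/mol; 0.09×40.078 = 3.607 g → 1.37 wt%.
Ca in (Mg0.24Fe0.76)5Ca2Si8O22(OH)2: molar mass 932.205 g/mol; 2×40.078 = 80.156 g → 8.60 wt%.
Difference = 1.37 − 8.60 = -7.23 percentage points.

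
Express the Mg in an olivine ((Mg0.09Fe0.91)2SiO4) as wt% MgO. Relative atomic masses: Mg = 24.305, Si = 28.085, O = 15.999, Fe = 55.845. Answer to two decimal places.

3.66 wt%

Formula mass = 198.094 g/mol.
0.18 Mg → 0.1800 mol MgO per formula unit; M(MgO) = 40.304, so MgO mass = 7.255 g.
7.255/198.094 × 100 = 3.66 wt%.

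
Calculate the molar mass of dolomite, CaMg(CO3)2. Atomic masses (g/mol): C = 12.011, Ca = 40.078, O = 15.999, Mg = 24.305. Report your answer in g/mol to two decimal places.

Ca: 1 × 40.078 = 40.0780
Mg: 1 × 24.305 = 24.3050
C: 2 × 12.011 = 24.0220
O: 6 × 15.999 = 95.9940
Summing the contributions gives the formula mass.

184.40 g/mol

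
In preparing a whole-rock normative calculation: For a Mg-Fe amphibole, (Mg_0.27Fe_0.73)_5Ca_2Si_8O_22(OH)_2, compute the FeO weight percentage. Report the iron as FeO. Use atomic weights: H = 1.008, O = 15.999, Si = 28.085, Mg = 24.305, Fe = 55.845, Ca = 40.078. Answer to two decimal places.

Formula mass = 927.474 g/mol.
3.65 Fe → 3.6500 mol FeO per formula unit; M(FeO) = 71.844, so FeO mass = 262.231 g.
262.231/927.474 × 100 = 28.27 wt%.

28.27 wt%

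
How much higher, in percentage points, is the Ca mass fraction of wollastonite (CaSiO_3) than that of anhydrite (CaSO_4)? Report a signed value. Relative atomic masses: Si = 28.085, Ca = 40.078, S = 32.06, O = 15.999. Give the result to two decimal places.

M(CaSiO_3) = 116.160 g/mol, so wt% Ca = 40.078/116.160 × 100 = 34.50%.
M(CaSO_4) = 136.134 g/mol, so wt% Ca = 40.078/136.134 × 100 = 29.44%.
34.50 − 29.44 = 5.06 pp.

5.06 percentage points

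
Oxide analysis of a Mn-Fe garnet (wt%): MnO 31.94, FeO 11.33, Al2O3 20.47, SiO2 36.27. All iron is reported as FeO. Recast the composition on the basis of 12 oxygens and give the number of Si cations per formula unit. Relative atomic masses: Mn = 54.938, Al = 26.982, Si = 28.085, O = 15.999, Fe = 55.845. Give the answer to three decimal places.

MnO (M=70.937): mol = 0.45026; Mn = 0.45026, O = 0.45026.
FeO (M=71.844): mol = 0.15770; Fe = 0.15770, O = 0.15770.
Al2O3 (M=101.961): mol = 0.20076; Al = 0.40152, O = 0.60228.
SiO2 (M=60.083): mol = 0.60366; Si = 0.60366, O = 1.20732.
ΣO = 2.41756; factor = 12/ΣO = 4.96368.
Si apfu = 0.60366 × 4.96368 = 2.996.

2.996 Si apfu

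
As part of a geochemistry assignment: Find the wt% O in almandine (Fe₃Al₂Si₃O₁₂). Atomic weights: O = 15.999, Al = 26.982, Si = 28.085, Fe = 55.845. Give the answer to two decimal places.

38.57 weight percent

Formula mass = 3×55.845 + 2×26.982 + 3×28.085 + 12×15.999 = 497.742 g/mol, of which 191.988 g is O.
So O makes up 191.988/497.742 = 0.3857 of the mass, i.e. 38.57%.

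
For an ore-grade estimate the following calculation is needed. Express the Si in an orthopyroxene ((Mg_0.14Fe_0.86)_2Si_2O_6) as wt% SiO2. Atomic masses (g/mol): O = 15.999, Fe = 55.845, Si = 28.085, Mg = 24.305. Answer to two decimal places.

47.12 wt%

M((Mg_0.14Fe_0.86)_2Si_2O_6) = 255.023 g/mol; M(SiO2) = 60.083 g/mol.
Moles SiO2 per formula unit = 2 Si ÷ 1 = 2.0000.
SiO2 fraction = (2.0000 × 60.083) / 255.023 = 120.166/255.023 = 0.4712.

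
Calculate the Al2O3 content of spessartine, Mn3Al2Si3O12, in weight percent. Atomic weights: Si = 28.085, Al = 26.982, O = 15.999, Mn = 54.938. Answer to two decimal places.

Molar mass of Mn3Al2Si3O12 = 3×54.938 + 2×26.982 + 3×28.085 + 12×15.999 = 495.021 g/mol.
Each formula unit contains 2 Al, equivalent to 2/2 = 1.0000 mol Al2O3.
M(Al2O3) = 2×26.982 + 3×15.999 = 101.961 g/mol.
Mass of Al2O3 per formula unit = 1.0000 × 101.961 = 101.961 g.
Al2O3 wt% = 101.961 / 495.021 × 100 = 20.60%.

20.60 wt%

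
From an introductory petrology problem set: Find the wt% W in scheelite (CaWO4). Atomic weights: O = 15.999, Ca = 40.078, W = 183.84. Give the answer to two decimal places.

63.85 weight percent

M(CaWO4) = 287.914 g/mol.
W contributes 1 × 183.84 = 183.840 g per mole.
183.840/287.914 = 0.6385 → 63.85%.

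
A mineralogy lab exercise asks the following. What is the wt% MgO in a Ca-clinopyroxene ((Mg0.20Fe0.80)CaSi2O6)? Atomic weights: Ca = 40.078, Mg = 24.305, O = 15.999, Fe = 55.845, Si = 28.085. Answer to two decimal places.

3.33 wt%

M((Mg0.20Fe0.80)CaSi2O6) = 241.779 g/mol; M(MgO) = 40.304 g/mol.
Moles MgO per formula unit = 0.20 Mg ÷ 1 = 0.2000.
MgO fraction = (0.2000 × 40.304) / 241.779 = 8.061/241.779 = 0.0333.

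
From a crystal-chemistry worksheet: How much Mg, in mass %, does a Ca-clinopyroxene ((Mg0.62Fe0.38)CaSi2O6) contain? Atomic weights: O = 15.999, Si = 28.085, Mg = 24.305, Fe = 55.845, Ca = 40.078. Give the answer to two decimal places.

M((Mg0.62Fe0.38)CaSi2O6) = 228.532 g/mol.
Mg contributes 0.62 × 24.305 = 15.069 g per mole.
15.069/228.532 = 0.0659 → 6.59%.

6.59 mass %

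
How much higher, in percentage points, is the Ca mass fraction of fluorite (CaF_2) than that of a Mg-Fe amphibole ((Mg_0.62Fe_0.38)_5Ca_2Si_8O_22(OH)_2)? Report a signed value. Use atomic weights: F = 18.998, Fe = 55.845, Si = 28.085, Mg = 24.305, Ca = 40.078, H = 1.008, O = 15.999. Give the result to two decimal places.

First mineral: 40.078 g Ca in 78.074 g formula = 51.33 wt% Ca.
Second mineral: 80.156 g Ca in 872.279 g formula = 9.19 wt% Ca.
51.33% − 9.19% gives a difference of 42.14 percentage points.

42.14 percentage points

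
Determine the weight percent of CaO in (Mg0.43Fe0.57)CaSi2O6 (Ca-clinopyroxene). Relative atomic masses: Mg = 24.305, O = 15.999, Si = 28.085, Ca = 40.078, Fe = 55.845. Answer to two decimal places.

23.91 wt%

Molar mass of (Mg0.43Fe0.57)CaSi2O6 = 0.43*24.305 + 0.57*55.845 + 1*40.078 + 2*28.085 + 6*15.999 = 234.525 g/mol.
Each formula unit contains 1 Ca, equivalent to 1/1 = 1.0000 mol CaO.
M(CaO) = 1×40.078 + 1×15.999 = 56.077 g/mol.
Mass of CaO per formula unit = 1.0000 × 56.077 = 56.077 g.
CaO wt% = 56.077 / 234.525 × 100 = 23.91%.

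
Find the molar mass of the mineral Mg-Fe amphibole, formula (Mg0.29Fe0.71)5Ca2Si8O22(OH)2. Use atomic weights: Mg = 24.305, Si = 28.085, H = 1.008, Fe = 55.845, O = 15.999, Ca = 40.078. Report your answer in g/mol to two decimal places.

924.32 g/mol

The formula mass is the sum 1.45(24.305) + 3.55(55.845) + 2(40.078) + 8(28.085) + 24(15.999) + 2(1.008).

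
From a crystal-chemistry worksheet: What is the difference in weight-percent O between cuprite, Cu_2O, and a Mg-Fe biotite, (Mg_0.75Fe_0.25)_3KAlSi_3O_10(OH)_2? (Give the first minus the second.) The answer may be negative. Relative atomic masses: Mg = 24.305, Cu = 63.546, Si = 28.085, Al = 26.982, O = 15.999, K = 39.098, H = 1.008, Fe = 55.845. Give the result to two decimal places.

First mineral: 15.999 g O in 143.091 g formula = 11.18 wt% O.
Second mineral: 191.988 g O in 440.909 g formula = 43.54 wt% O.
11.18% − 43.54% gives a difference of -32.36 percentage points.

-32.36 percentage points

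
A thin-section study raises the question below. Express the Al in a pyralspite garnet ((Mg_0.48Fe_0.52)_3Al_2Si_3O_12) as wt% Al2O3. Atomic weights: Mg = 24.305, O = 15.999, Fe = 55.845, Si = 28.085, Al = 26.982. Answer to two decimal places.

22.54 wt%

Molar mass of (Mg_0.48Fe_0.52)_3Al_2Si_3O_12 = 1.44×24.305 + 1.56×55.845 + 2×26.982 + 3×28.085 + 12×15.999 = 452.324 g/mol.
Each formula unit contains 2 Al, equivalent to 2/2 = 1.0000 mol Al2O3.
M(Al2O3) = 2×26.982 + 3×15.999 = 101.961 g/mol.
Mass of Al2O3 per formula unit = 1.0000 × 101.961 = 101.961 g.
Al2O3 wt% = 101.961 / 452.324 × 100 = 22.54%.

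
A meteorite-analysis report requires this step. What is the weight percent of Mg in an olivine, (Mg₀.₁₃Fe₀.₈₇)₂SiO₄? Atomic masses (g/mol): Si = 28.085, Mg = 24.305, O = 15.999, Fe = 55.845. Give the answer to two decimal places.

M((Mg₀.₁₃Fe₀.₈₇)₂SiO₄) = 195.571 g/mol.
Mg contributes 0.26 × 24.305 = 6.319 g per mole.
6.319/195.571 = 0.0323 → 3.23%.

3.23 wt%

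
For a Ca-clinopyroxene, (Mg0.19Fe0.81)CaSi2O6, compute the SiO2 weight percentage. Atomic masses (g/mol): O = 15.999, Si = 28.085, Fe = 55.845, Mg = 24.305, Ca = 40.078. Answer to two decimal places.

49.64 wt%

Molar mass of (Mg0.19Fe0.81)CaSi2O6 = 0.19×24.305 + 0.81×55.845 + 1×40.078 + 2×28.085 + 6×15.999 = 242.094 g/mol.
Each formula unit contains 2 Si, equivalent to 2/1 = 2.0000 mol SiO2.
M(SiO2) = 1×28.085 + 2×15.999 = 60.083 g/mol.
Mass of SiO2 per formula unit = 2.0000 × 60.083 = 120.166 g.
SiO2 wt% = 120.166 / 242.094 × 100 = 49.64%.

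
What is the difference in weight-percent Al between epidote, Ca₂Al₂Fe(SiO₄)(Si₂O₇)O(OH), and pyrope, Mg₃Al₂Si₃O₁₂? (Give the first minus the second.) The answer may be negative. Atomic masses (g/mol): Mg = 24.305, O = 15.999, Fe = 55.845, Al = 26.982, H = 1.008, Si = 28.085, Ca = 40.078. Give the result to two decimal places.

-2.22 percentage points

Al in Ca₂Al₂Fe(SiO₄)(Si₂O₇)O(OH): molar mass 483.215 g/mol; 2×26.982 = 53.964 g → 11.17 wt%.
Al in Mg₃Al₂Si₃O₁₂: molar mass 403.122 g/mol; 2×26.982 = 53.964 g → 13.39 wt%.
Difference = 11.17 − 13.39 = -2.22 percentage points.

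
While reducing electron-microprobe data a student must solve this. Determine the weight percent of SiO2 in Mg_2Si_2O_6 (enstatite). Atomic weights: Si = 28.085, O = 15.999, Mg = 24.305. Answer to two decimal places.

Formula mass = 200.774 g/mol.
2 Si → 2.0000 mol SiO2 per formula unit; M(SiO2) = 60.083, so SiO2 mass = 120.166 g.
120.166/200.774 × 100 = 59.85 wt%.

59.85 wt%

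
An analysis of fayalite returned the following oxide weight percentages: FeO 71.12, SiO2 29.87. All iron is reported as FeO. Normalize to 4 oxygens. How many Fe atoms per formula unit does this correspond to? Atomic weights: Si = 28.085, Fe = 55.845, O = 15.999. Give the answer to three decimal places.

1.996 Fe apfu

71.12 wt% FeO ÷ 71.844 g/mol = 0.98992 mol, giving 0.98992 Fe and 0.98992 O.
29.87 wt% SiO2 ÷ 60.083 g/mol = 0.49715 mol, giving 0.49715 Si and 0.99430 O.
Oxygen sums to 1.98422; scaling by 4/1.98422 = 2.01591 puts the formula on 4 O.
Fe: 0.98992 × 2.01591 = 1.996 atoms per formula unit.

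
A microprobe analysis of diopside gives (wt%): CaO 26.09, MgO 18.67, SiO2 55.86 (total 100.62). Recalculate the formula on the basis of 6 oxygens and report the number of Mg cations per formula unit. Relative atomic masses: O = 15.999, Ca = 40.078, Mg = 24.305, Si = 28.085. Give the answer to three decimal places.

0.997 Mg apfu

CaO (M=56.077): mol = 0.46525; Ca = 0.46525, O = 0.46525.
MgO (M=40.304): mol = 0.46323; Mg = 0.46323, O = 0.46323.
SiO2 (M=60.083): mol = 0.92971; Si = 0.92971, O = 1.85942.
ΣO = 2.78790; factor = 6/ΣO = 2.15216.
Mg apfu = 0.46323 × 2.15216 = 0.997.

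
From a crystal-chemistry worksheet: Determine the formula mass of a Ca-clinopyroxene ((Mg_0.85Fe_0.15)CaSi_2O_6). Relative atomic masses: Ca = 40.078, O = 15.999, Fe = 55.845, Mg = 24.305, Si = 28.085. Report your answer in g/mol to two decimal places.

221.28 g/mol

M = 0.85(24.305) + 0.15(55.845) + 1(40.078) + 2(28.085) + 6(15.999)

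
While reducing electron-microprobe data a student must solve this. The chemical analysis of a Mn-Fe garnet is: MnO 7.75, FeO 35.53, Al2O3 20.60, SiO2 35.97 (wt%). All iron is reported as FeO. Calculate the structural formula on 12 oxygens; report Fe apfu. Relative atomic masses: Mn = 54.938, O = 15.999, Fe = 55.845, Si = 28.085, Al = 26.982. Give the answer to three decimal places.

2.465 Fe apfu

7.75 wt% MnO ÷ 70.937 g/mol = 0.10925 mol, giving 0.10925 Mn and 0.10925 O.
35.53 wt% FeO ÷ 71.844 g/mol = 0.49454 mol, giving 0.49454 Fe and 0.49454 O.
20.60 wt% Al2O3 ÷ 101.961 g/mol = 0.20204 mol, giving 0.40408 Al and 0.60612 O.
35.97 wt% SiO2 ÷ 60.083 g/mol = 0.59867 mol, giving 0.59867 Si and 1.19734 O.
Oxygen sums to 2.40725; scaling by 12/2.40725 = 4.98494 puts the formula on 12 O.
Fe: 0.49454 × 4.98494 = 2.465 atoms per formula unit.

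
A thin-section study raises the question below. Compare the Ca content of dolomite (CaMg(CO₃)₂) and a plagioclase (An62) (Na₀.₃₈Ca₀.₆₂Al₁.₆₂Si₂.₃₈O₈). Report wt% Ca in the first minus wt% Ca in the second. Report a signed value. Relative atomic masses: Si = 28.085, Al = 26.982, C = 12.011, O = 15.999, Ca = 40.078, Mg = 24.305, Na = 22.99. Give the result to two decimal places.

Ca in CaMg(CO₃)₂: molar mass 184.399 g/mol; 1×40.078 = 40.078 g → 21.73 wt%.
Ca in Na₀.₃₈Ca₀.₆₂Al₁.₆₂Si₂.₃₈O₈: molar mass 272.130 g/mol; 0.62×40.078 = 24.848 g → 9.13 wt%.
Difference = 21.73 − 9.13 = 12.60 percentage points.

12.60 percentage points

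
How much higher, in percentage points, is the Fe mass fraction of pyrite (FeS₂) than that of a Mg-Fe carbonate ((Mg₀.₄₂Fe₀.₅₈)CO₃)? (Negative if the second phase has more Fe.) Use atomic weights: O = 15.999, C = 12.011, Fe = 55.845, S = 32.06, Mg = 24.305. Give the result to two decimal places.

First mineral: 55.845 g Fe in 119.965 g formula = 46.55 wt% Fe.
Second mineral: 32.390 g Fe in 102.606 g formula = 31.57 wt% Fe.
46.55% − 31.57% gives a difference of 14.98 percentage points.

14.98 percentage points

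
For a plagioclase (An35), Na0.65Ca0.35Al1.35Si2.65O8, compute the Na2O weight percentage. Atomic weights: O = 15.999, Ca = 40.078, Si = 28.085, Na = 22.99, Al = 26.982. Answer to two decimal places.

7.52 wt%

Formula mass = 267.814 g/mol.
0.65 Na → 0.3250 mol Na2O per formula unit; M(Na2O) = 61.979, so Na2O mass = 20.143 g.
20.143/267.814 × 100 = 7.52 wt%.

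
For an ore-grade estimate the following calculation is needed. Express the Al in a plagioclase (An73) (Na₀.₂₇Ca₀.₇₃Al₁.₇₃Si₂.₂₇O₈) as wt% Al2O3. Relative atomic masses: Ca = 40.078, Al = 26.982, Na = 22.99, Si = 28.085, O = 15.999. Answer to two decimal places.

Molar mass of Na₀.₂₇Ca₀.₇₃Al₁.₇₃Si₂.₂₇O₈ = 0.27*22.99 + 0.73*40.078 + 1.73*26.982 + 2.27*28.085 + 8*15.999 = 273.888 g/mol.
Each formula unit contains 1.73 Al, equivalent to 1.73/2 = 0.8650 mol Al2O3.
M(Al2O3) = 2×26.982 + 3×15.999 = 101.961 g/mol.
Mass of Al2O3 per formula unit = 0.8650 × 101.961 = 88.196 g.
Al2O3 wt% = 88.196 / 273.888 × 100 = 32.20%.

32.20 wt%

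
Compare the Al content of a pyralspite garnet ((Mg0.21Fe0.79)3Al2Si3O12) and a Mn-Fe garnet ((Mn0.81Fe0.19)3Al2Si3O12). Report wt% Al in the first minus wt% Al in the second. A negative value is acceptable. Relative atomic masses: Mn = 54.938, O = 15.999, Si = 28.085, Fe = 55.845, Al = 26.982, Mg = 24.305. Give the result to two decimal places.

0.40 percentage points

Al in (Mg0.21Fe0.79)3Al2Si3O12: molar mass 477.872 g/mol; 2×26.982 = 53.964 g → 11.29 wt%.
Al in (Mn0.81Fe0.19)3Al2Si3O12: molar mass 495.538 g/mol; 2×26.982 = 53.964 g → 10.89 wt%.
Difference = 11.29 − 10.89 = 0.40 percentage points.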